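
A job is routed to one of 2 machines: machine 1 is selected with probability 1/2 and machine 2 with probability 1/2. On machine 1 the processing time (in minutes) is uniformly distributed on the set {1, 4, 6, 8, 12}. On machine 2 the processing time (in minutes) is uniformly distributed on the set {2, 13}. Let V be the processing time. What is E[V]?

E[V | machine 1] = (1+4+6+8+12)/5 = 31/5.
E[V | machine 2] = (2+13)/2 = 15/2.
E[V] = (1/2)·(31/5) + (1/2)·(15/2) = 137/20.

137/20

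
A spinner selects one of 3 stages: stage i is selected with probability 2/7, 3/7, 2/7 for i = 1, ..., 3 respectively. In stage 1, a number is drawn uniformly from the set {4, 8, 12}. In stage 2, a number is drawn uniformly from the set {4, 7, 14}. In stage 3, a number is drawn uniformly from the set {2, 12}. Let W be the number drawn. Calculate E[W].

55/7

E[W | stage 1] = (4+8+12)/3 = 8.
E[W | stage 2] = (4+7+14)/3 = 25/3.
E[W | stage 3] = (2+12)/2 = 7.
E[W] = (2/7)·(8) + (3/7)·(25/3) + (2/7)·(7) = 55/7.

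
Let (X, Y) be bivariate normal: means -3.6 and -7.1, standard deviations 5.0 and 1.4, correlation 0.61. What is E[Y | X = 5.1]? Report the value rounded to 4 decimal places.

The regression of Y on X has slope ρ·σ_Y/σ_X and passes through (μ_X, μ_Y).
E[Y | X=5.1] = -7.1 + (0.61)·(1.4/5.0)·(5.1 − (-3.6)) = -7.1 + (0.1708)·(8.7) = -5.6140.

-5.6140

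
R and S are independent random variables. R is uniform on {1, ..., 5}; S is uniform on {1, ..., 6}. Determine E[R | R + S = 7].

3

Outcomes with R + S = 7: (1,6), (2,5), (3,4), (4,3), (5,2), each with probability 1/30.
E[R | R + S = 7] = (1 + 2 + 3 + 4 + 5) / 5 = 3.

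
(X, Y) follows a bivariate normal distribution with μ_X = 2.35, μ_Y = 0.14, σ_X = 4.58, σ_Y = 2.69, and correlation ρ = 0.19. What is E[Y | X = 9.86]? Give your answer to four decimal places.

0.9781

The regression of Y on X has slope ρ·σ_Y/σ_X and passes through (μ_X, μ_Y).
E[Y | X=9.86] = 0.14 + (0.19)·(2.69/4.58)·(9.86 − (2.35)) = 0.14 + (0.111594)·(7.51) = 0.9781.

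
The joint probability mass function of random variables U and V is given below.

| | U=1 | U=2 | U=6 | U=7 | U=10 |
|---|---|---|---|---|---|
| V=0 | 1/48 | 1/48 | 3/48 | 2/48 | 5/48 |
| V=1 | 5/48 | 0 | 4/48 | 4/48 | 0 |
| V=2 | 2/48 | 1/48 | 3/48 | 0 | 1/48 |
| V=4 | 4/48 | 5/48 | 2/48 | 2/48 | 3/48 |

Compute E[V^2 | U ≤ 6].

P(U ≤ 6) = 31/48.
Summing V^2·P(U=x,V=y) over the conditioning event gives 209/48.
E[V^2 | U ≤ 6] = (209/48) / (31/48) = 209/31.

209/31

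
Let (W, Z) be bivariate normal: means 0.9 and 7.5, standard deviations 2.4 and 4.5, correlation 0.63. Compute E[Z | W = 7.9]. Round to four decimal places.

15.7688

E[Z | W=x] = μ_Z + ρ(σ_Z/σ_W)(x − μ_W) for jointly normal variables.
E[Z | W=7.9] = 7.5 + (0.63)·(4.5/2.4)·(7.9 − (0.9)) = 7.5 + (1.18125)·(7) = 15.7688.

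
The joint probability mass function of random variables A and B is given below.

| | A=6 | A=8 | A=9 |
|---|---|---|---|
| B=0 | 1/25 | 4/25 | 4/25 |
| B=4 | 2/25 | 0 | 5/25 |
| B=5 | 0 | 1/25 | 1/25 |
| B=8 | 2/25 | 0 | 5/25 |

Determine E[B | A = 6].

P(A = 6) = 1/5.
Summing B·P(A=x,B=y) over the conditioning event gives 24/25.
E[B | A = 6] = (24/25) / (1/5) = 24/5.

24/5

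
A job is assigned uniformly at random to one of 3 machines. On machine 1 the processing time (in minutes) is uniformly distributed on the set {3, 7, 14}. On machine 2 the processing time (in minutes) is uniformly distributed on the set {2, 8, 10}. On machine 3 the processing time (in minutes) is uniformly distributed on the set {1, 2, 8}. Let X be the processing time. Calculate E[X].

55/9

E[X | machine 1] = (3+7+14)/3 = 8.
E[X | machine 2] = (2+8+10)/3 = 20/3.
E[X | machine 3] = (1+2+8)/3 = 11/3.
E[X] = (1/3)·(8) + (1/3)·(20/3) + (1/3)·(11/3) = 55/9.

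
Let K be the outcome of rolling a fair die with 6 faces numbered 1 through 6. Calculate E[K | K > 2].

Given K > 2, K is equally likely to be any of {3, 4, 5, 6}.
E[K | K > 2] = (3 + 4 + 5 + 6) / 4 = 9/2.

9/2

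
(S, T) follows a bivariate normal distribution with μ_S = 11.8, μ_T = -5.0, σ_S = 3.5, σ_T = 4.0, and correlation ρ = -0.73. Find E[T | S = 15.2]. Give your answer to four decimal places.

-7.8366

The regression of T on S has slope ρ·σ_T/σ_S and passes through (μ_S, μ_T).
E[T | S=15.2] = -5.0 + (-0.73)·(4.0/3.5)·(15.2 − (11.8)) = -5.0 + (-0.83429)·(3.4) = -7.8366.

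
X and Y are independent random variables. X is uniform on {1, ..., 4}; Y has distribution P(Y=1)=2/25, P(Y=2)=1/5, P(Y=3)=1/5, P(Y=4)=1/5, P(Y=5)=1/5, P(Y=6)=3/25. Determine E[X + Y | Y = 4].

P(Y = 4) = 1/5.
Summing (X+Y)·P(x,y) over outcomes with Y = 4 gives 13/10.
E[X + Y | Y = 4] = (13/10) / (1/5) = 13/2.

13/2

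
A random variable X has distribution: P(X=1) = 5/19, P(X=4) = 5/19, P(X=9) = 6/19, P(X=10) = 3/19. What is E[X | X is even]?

P(X is even) = 8/19.
Σ over the event: 4·5/19 + 10·3/19 = 50/19.
E[X | X is even] = (50/19) / (8/19) = 25/4.

25/4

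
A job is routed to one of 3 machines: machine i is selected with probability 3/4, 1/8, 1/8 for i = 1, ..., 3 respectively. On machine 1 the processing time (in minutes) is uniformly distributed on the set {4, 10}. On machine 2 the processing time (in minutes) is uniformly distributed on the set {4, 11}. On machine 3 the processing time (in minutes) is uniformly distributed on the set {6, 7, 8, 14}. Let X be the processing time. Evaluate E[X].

233/32

E[X | machine 1] = (4+10)/2 = 7.
E[X | machine 2] = (4+11)/2 = 15/2.
E[X | machine 3] = (6+7+8+14)/4 = 35/4.
E[X] = (3/4)·(7) + (1/8)·(15/2) + (1/8)·(35/4) = 233/32.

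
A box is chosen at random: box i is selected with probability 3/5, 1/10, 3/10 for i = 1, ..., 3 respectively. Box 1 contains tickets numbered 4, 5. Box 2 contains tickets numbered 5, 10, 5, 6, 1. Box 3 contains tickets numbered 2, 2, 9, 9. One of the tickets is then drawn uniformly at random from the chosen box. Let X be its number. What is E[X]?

E[X | box 1] = (4+5)/2 = 9/2.
E[X | box 2] = (5+10+5+6+1)/5 = 27/5.
E[X | box 3] = (2+2+9+9)/4 = 11/2.
E[X] = (3/5)·(9/2) + (1/10)·(27/5) + (3/10)·(11/2) = 489/100.

489/100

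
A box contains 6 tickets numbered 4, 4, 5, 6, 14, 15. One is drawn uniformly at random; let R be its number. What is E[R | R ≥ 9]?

29/2

P(R ≥ 9) = 1/3.
Σ over the event: 14·1/6 + 15·1/6 = 29/6.
E[R | R ≥ 9] = (29/6) / (1/3) = 29/2.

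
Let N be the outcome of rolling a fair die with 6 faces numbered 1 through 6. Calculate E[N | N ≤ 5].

3

Given N ≤ 5, N is equally likely to be any of {1, 2, 3, 4, 5}.
E[N | N ≤ 5] = (1 + 2 + 3 + 4 + 5) / 5 = 3.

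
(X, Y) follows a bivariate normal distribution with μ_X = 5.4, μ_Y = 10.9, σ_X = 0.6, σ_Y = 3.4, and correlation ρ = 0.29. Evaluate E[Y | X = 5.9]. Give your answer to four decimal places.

The regression of Y on X has slope ρ·σ_Y/σ_X and passes through (μ_X, μ_Y).
E[Y | X=5.9] = 10.9 + (0.29)·(3.4/0.6)·(5.9 − (5.4)) = 10.9 + (1.6433)·(0.5) = 11.7217.

11.7217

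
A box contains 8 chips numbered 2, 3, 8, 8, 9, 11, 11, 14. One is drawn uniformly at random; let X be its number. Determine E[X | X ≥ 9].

P(X ≥ 9) = 1/2.
Σ over the event: 9·1/8 + 11·1/4 + 14·1/8 = 45/8.
E[X | X ≥ 9] = (45/8) / (1/2) = 45/4.

45/4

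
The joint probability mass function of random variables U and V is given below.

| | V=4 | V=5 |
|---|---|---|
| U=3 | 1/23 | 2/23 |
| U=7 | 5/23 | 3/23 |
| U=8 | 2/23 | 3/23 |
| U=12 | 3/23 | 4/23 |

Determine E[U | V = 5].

P(V = 5) = 12/23.
Σ U·P over the event = 3·(2/23) + 7·(3/23) + 8·(3/23) + 12·(4/23) = 99/23.
E[U | V = 5] = (99/23) / (12/23) = 33/4.

33/4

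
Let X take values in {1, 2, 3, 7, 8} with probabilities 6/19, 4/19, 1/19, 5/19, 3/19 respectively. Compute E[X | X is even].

P(X is even) = 7/19.
Σ over the event: 2·4/19 + 8·3/19 = 32/19.
E[X | X is even] = (32/19) / (7/19) = 32/7.

32/7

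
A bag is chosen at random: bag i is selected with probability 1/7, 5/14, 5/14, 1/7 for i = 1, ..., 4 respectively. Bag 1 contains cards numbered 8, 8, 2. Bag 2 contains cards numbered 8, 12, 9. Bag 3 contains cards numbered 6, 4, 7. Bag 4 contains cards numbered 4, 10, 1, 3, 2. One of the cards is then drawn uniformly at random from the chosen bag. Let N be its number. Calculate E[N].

E[N | bag 1] = (8+8+2)/3 = 6.
E[N | bag 2] = (8+12+9)/3 = 29/3.
E[N | bag 3] = (6+4+7)/3 = 17/3.
E[N | bag 4] = (4+10+1+3+2)/5 = 4.
By the law of total expectation,
E[N] = (1/7)·(6) + (5/14)·(29/3) + (5/14)·(17/3) + (1/7)·(4) = 145/21.

145/21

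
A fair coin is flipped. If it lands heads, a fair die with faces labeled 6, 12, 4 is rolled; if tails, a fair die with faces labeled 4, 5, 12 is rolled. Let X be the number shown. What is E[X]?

43/6

E[X | heads] = (6+12+4)/3 = 22/3.
E[X | tails] = (4+5+12)/3 = 7.
E[X] = (1/2)·(22/3) + (1/2)·(7) = 43/6.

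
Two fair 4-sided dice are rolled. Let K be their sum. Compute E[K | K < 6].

4

P(K < 6) = 5/8.
Σ over the event: 2·1/16 + 3·1/8 + 4·3/16 + 5·1/4 = 5/2.
E[K | K < 6] = (5/2) / (5/8) = 4.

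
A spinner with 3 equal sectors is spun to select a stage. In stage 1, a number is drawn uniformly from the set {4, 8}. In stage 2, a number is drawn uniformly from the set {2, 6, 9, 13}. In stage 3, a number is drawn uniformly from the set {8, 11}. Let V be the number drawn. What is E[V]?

E[V | stage 1] = (4+8)/2 = 6.
E[V | stage 2] = (2+6+9+13)/4 = 15/2.
E[V | stage 3] = (8+11)/2 = 19/2.
By the law of total expectation,
E[V] = (1/3)·(6) + (1/3)·(15/2) + (1/3)·(19/2) = 23/3.

23/3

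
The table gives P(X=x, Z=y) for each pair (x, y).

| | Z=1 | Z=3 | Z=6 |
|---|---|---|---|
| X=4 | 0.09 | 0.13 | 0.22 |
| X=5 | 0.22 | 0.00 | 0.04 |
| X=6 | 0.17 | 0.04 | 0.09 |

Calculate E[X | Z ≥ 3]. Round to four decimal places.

P(Z ≥ 3) = 0.52.
Σ X·P over the event = 4·(0.13) + 4·(0.22) + 5·(0.04) + 6·(0.04) + 6·(0.09) = 2.38.
E[X | Z ≥ 3] = (2.38) / (0.52) = 4.5769.

4.5769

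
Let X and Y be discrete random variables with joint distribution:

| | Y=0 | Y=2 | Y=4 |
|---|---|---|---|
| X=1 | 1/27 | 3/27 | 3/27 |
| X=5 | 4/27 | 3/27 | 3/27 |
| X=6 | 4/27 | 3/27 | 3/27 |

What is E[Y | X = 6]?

P(X = 6) = 10/27.
Σ Y·P over the event = 0·(4/27) + 2·(3/27) + 4·(3/27) = 2/3.
E[Y | X = 6] = (2/3) / (10/27) = 9/5.

9/5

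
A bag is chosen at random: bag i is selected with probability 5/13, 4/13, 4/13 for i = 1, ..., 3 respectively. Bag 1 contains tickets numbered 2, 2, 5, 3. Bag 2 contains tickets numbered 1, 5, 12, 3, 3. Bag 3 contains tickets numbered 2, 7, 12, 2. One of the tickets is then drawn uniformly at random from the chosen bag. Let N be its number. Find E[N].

22/5

E[N | bag 1] = (2+2+5+3)/4 = 3.
E[N | bag 2] = (1+5+12+3+3)/5 = 24/5.
E[N | bag 3] = (2+7+12+2)/4 = 23/4.
E[N] = (5/13)·(3) + (4/13)·(24/5) + (4/13)·(23/4) = 22/5.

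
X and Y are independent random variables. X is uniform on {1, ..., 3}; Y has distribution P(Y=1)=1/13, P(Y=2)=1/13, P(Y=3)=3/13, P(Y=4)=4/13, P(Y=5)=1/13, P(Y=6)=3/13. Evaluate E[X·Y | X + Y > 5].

P(X + Y > 5) = 23/39.
Summing XY·P(x,y) over outcomes with X + Y > 5 gives 245/39.
E[X·Y | X + Y > 5] = (245/39) / (23/39) = 245/23.

245/23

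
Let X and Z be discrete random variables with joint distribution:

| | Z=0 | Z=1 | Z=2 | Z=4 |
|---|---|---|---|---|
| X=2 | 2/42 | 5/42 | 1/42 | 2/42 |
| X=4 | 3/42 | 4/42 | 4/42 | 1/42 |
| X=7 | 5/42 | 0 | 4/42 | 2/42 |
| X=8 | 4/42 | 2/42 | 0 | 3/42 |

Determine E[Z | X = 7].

P(X = 7) = 11/42.
Summing Z·P(X=x,Z=y) over the conditioning event gives 8/21.
E[Z | X = 7] = (8/21) / (11/42) = 16/11.

16/11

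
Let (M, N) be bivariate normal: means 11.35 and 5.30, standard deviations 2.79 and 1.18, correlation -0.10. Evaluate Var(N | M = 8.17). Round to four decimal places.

The conditional variance in a bivariate normal is σ_N²(1 − ρ²), independent of x.
Var(N | M=8.17) = (1.18)²·(1 − (-0.10)²) = 1.3924·0.99 = 1.3785.

1.3785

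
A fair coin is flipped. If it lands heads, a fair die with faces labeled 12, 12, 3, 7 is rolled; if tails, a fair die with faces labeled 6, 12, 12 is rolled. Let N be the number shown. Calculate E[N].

E[N | heads] = (12+12+3+7)/4 = 17/2.
E[N | tails] = (6+12+12)/3 = 10.
By the law of total expectation,
E[N] = (1/2)·(17/2) + (1/2)·(10) = 37/4.

37/4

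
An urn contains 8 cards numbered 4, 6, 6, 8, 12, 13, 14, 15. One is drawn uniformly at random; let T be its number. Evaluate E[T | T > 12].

14

P(T > 12) = 3/8.
Σ over the event: 13·1/8 + 14·1/8 + 15·1/8 = 21/4.
E[T | T > 12] = (21/4) / (3/8) = 14.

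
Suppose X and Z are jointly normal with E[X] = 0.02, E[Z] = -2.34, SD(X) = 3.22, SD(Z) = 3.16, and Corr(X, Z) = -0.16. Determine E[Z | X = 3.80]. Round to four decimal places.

-2.9335

For a bivariate normal, E[Z | X=x] = μ_Z + ρ·(σ_Z/σ_X)·(x − μ_X).
E[Z | X=3.80] = -2.34 + (-0.16)·(3.16/3.22)·(3.80 − (0.02)) = -2.34 + (-0.15702)·(3.78) = -2.9335.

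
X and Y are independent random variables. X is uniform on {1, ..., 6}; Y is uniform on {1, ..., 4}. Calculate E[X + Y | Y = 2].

11/2

Outcomes with Y = 2: (1,2), (2,2), (3,2), (4,2), (5,2), (6,2), each with probability 1/24.
E[X + Y | Y = 2] = (3 + 4 + 5 + 6 + 7 + 8) / 6 = 11/2.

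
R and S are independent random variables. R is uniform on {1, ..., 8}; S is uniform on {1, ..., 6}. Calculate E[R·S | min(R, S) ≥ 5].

Outcomes with min(R, S) ≥ 5: (5,5), (5,6), (6,5), (6,6), (7,5), (7,6), (8,5), (8,6), each with probability 1/48.
E[R·S | min(R, S) ≥ 5] = (25 + 30 + 30 + 36 + 35 + 42 + 40 + 48) / 8 = 143/4.

143/4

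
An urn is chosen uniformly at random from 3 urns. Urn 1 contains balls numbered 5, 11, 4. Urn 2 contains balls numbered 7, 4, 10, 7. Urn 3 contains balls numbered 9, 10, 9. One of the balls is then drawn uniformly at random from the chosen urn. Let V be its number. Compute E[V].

E[V | urn 1] = (5+11+4)/3 = 20/3.
E[V | urn 2] = (7+4+10+7)/4 = 7.
E[V | urn 3] = (9+10+9)/3 = 28/3.
E[V] = (1/3)·(20/3) + (1/3)·(7) + (1/3)·(28/3) = 23/3.

23/3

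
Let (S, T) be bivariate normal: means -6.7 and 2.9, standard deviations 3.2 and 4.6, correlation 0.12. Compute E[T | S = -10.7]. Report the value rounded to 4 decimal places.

2.2100

For a bivariate normal, E[T | S=x] = μ_T + ρ·(σ_T/σ_S)·(x − μ_S).
E[T | S=-10.7] = 2.9 + (0.12)·(4.6/3.2)·(-10.7 − (-6.7)) = 2.9 + (0.1725)·(-4) = 2.2100.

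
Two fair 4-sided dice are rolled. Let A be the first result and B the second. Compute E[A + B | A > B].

Outcomes with A > B: (2,1), (3,1), (3,2), (4,1), (4,2), (4,3), each with probability 1/16.
E[A + B | A > B] = (3 + 4 + 5 + 5 + 6 + 7) / 6 = 5.

5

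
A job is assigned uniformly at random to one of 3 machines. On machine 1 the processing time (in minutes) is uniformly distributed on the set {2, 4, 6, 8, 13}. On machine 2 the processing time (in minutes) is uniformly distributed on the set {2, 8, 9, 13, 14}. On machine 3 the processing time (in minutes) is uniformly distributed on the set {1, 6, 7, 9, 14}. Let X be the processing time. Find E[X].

116/15

E[X | machine 1] = (2+4+6+8+13)/5 = 33/5.
E[X | machine 2] = (2+8+9+13+14)/5 = 46/5.
E[X | machine 3] = (1+6+7+9+14)/5 = 37/5.
By the law of total expectation,
E[X] = (1/3)·(33/5) + (1/3)·(46/5) + (1/3)·(37/5) = 116/15.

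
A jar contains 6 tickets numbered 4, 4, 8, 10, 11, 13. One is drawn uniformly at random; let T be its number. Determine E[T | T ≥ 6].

21/2

P(T ≥ 6) = 2/3.
Σ over the event: 8·1/6 + 10·1/6 + 11·1/6 + 13·1/6 = 7.
E[T | T ≥ 6] = (7) / (2/3) = 21/2.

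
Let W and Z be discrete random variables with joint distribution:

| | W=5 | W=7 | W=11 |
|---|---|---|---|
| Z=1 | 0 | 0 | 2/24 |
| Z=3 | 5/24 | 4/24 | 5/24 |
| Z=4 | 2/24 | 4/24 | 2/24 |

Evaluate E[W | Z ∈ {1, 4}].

41/5

P(Z ∈ {1, 4}) = 5/12.
Summing W·P(W=x,Z=y) over the conditioning event gives 41/12.
E[W | Z ∈ {1, 4}] = (41/12) / (5/12) = 41/5.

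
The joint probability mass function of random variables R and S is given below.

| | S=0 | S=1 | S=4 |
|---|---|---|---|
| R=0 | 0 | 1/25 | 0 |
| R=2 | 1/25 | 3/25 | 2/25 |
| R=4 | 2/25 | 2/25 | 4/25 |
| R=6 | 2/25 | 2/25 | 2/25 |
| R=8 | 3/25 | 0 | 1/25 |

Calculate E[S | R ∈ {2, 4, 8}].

P(R ∈ {2, 4, 8}) = 18/25.
Σ S·P over the event = 0·(1/25) + 1·(3/25) + 4·(2/25) + 0·(2/25) + 1·(2/25) + 4·(4/25) + 0·(3/25) + 4·(1/25) = 33/25.
E[S | R ∈ {2, 4, 8}] = (33/25) / (18/25) = 11/6.

11/6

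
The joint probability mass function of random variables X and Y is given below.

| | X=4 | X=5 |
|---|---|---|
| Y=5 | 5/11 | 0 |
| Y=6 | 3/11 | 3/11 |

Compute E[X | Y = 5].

P(Y = 5) = 5/11.
Σ X·P over the event = 4·(5/11) = 20/11.
E[X | Y = 5] = (20/11) / (5/11) = 4.

4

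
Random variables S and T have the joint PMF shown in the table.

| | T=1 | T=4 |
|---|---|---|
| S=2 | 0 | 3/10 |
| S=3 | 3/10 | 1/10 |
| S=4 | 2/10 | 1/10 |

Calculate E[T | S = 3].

P(S = 3) = 2/5.
Σ T·P over the event = 1·(3/10) + 4·(1/10) = 7/10.
E[T | S = 3] = (7/10) / (2/5) = 7/4.

7/4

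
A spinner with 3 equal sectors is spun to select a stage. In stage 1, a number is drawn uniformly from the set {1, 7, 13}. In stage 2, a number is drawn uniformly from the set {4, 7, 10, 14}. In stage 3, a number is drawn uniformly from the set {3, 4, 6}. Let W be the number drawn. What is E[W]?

241/36

E[W | stage 1] = (1+7+13)/3 = 7.
E[W | stage 2] = (4+7+10+14)/4 = 35/4.
E[W | stage 3] = (3+4+6)/3 = 13/3.
E[W] = (1/3)·(7) + (1/3)·(35/4) + (1/3)·(13/3) = 241/36.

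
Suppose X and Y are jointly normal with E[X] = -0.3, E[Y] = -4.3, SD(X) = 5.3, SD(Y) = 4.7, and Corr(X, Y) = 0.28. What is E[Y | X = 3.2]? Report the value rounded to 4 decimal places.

-3.4309

For a bivariate normal, E[Y | X=x] = μ_Y + ρ·(σ_Y/σ_X)·(x − μ_X).
E[Y | X=3.2] = -4.3 + (0.28)·(4.7/5.3)·(3.2 − (-0.3)) = -4.3 + (0.248302)·(3.5) = -3.4309.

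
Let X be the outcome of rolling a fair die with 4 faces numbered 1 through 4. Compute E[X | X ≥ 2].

3

Given X ≥ 2, X is equally likely to be any of {2, 3, 4}.
E[X | X ≥ 2] = (2 + 3 + 4) / 3 = 3.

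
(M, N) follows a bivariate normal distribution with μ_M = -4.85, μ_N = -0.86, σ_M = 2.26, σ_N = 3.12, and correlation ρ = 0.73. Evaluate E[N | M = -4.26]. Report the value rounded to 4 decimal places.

-0.2654

For a bivariate normal, E[N | M=x] = μ_N + ρ·(σ_N/σ_M)·(x − μ_M).
E[N | M=-4.26] = -0.86 + (0.73)·(3.12/2.26)·(-4.26 − (-4.85)) = -0.86 + (1.0078)·(0.59) = -0.2654.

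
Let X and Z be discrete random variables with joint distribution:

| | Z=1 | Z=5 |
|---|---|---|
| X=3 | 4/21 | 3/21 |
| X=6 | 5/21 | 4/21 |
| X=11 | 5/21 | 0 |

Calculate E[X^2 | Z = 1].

821/14

P(Z = 1) = 2/3.
Summing X^2·P(X=x,Z=y) over the conditioning event gives 821/21.
E[X^2 | Z = 1] = (821/21) / (2/3) = 821/14.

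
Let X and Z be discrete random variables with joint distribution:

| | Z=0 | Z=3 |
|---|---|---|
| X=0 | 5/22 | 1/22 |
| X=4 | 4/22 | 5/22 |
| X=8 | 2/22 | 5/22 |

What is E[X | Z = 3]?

P(Z = 3) = 1/2.
Σ X·P over the event = 0·(1/22) + 4·(5/22) + 8·(5/22) = 30/11.
E[X | Z = 3] = (30/11) / (1/2) = 60/11.

60/11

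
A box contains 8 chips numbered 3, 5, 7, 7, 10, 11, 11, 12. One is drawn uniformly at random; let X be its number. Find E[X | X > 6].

P(X > 6) = 3/4.
Σ over the event: 7·1/4 + 10·1/8 + 11·1/4 + 12·1/8 = 29/4.
E[X | X > 6] = (29/4) / (3/4) = 29/3.

29/3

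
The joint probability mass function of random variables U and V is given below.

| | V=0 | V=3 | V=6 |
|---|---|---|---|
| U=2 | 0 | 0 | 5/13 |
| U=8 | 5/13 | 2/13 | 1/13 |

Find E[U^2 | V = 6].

14

P(V = 6) = 6/13.
Σ U^2·P over the event = 4·(5/13) + 64·(1/13) = 84/13.
E[U^2 | V = 6] = (84/13) / (6/13) = 14.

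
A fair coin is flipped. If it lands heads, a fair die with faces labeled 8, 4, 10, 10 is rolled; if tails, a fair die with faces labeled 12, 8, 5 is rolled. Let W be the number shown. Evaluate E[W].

49/6

E[W | heads] = (8+4+10+10)/4 = 8.
E[W | tails] = (12+8+5)/3 = 25/3.
By the law of total expectation,
E[W] = (1/2)·(8) + (1/2)·(25/3) = 49/6.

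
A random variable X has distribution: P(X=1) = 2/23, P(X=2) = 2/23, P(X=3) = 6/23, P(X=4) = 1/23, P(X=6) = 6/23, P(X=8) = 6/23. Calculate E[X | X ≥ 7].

8

P(X ≥ 7) = 6/23.
Σ over the event: 8·6/23 = 48/23.
E[X | X ≥ 7] = (48/23) / (6/23) = 8.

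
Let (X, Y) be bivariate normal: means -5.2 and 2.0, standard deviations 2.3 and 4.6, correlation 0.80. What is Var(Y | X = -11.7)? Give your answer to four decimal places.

Var(Y | X=x) = (1 − ρ²)·σ_Y².
Var(Y | X=-11.7) = (4.6)²·(1 − (0.80)²) = 21.16·0.36 = 7.6176.

7.6176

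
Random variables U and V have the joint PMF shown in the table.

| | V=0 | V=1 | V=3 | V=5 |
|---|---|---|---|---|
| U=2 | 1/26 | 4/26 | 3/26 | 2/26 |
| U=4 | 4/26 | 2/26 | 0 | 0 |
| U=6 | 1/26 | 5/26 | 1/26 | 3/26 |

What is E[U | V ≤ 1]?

P(V ≤ 1) = 17/26.
Σ U·P over the event = 2·(1/26) + 2·(4/26) + 4·(4/26) + 4·(2/26) + 6·(1/26) + 6·(5/26) = 35/13.
E[U | V ≤ 1] = (35/13) / (17/26) = 70/17.

70/17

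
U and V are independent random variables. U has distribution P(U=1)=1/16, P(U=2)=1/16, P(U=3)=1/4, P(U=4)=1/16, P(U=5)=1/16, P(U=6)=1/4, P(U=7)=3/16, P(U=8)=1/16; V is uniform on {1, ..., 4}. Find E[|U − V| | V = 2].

47/16

P(V = 2) = 1/4.
Summing |U−V|·P(x,y) over outcomes with V = 2 gives 47/64.
E[|U − V| | V = 2] = (47/64) / (1/4) = 47/16.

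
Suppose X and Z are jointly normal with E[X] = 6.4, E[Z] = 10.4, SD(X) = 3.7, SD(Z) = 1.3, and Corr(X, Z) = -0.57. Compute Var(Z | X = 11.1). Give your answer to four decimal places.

1.1409

For a bivariate normal, Var(Z | X=x) = σ_Z²(1 − ρ²).
Var(Z | X=11.1) = (1.3)²·(1 − (-0.57)²) = 1.69·0.6751 = 1.1409.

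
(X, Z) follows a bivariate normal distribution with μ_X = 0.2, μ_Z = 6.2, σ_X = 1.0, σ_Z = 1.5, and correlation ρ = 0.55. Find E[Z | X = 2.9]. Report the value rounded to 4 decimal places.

E[Z | X=x] = μ_Z + ρ(σ_Z/σ_X)(x − μ_X) for jointly normal variables.
E[Z | X=2.9] = 6.2 + (0.55)·(1.5/1.0)·(2.9 − (0.2)) = 6.2 + (0.825)·(2.7) = 8.4275.

8.4275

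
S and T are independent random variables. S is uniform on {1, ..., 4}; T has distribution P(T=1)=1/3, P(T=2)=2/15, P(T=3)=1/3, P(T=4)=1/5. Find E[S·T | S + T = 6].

P(S + T = 6) = 1/6.
Summing ST·P(x,y) over outcomes with S + T = 6 gives 17/12.
E[S·T | S + T = 6] = (17/12) / (1/6) = 17/2.

17/2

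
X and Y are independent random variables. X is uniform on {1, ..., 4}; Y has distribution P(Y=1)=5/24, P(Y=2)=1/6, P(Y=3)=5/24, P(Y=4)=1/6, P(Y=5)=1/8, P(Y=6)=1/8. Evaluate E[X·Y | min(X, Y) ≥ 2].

216/19

P(min(X, Y) ≥ 2) = 19/32.
Summing XY·P(x,y) over outcomes with min(X, Y) ≥ 2 gives 27/4.
E[X·Y | min(X, Y) ≥ 2] = (27/4) / (19/32) = 216/19.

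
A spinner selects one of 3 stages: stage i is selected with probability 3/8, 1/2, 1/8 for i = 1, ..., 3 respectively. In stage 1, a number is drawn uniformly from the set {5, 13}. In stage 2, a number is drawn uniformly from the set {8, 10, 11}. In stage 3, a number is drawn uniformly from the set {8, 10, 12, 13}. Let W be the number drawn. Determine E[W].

E[W | stage 1] = (5+13)/2 = 9.
E[W | stage 2] = (8+10+11)/3 = 29/3.
E[W | stage 3] = (8+10+12+13)/4 = 43/4.
E[W] = (3/8)·(9) + (1/2)·(29/3) + (1/8)·(43/4) = 917/96.

917/96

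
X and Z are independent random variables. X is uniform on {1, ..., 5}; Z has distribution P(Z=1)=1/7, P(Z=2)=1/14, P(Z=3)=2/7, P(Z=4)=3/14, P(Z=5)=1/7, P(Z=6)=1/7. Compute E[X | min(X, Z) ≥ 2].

P(min(X, Z) ≥ 2) = 24/35.
Summing X·P(x,y) over outcomes with min(X, Z) ≥ 2 gives 12/5.
E[X | min(X, Z) ≥ 2] = (12/5) / (24/35) = 7/2.

7/2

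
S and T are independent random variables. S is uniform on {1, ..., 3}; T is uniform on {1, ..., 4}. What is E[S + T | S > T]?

Outcomes with S > T: (2,1), (3,1), (3,2), each with probability 1/12.
E[S + T | S > T] = (3 + 4 + 5) / 3 = 4.

4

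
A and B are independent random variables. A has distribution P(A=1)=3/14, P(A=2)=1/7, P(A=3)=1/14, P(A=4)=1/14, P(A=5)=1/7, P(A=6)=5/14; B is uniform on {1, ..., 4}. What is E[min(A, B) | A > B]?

81/35

P(A > B) = 5/8.
Summing min(A,B)·P(x,y) over outcomes with A > B gives 81/56.
E[min(A, B) | A > B] = (81/56) / (5/8) = 81/35.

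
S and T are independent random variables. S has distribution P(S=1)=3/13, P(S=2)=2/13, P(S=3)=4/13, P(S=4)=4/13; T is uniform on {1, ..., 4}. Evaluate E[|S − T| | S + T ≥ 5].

P(S + T ≥ 5) = 35/52.
Summing |S−T|·P(x,y) over outcomes with S + T ≥ 5 gives 47/52.
E[|S − T| | S + T ≥ 5] = (47/52) / (35/52) = 47/35.

47/35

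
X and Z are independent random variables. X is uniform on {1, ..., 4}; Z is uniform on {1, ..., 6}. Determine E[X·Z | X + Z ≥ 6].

25/2

P(X + Z ≥ 6) = 7/12.
Summing XZ·P(x,y) over outcomes with X + Z ≥ 6 gives 175/24.
E[X·Z | X + Z ≥ 6] = (175/24) / (7/12) = 25/2.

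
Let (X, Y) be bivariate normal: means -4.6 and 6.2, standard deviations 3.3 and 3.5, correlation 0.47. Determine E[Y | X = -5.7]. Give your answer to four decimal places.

5.6517

For a bivariate normal, E[Y | X=x] = μ_Y + ρ·(σ_Y/σ_X)·(x − μ_X).
E[Y | X=-5.7] = 6.2 + (0.47)·(3.5/3.3)·(-5.7 − (-4.6)) = 6.2 + (0.49848)·(-1.1) = 5.6517.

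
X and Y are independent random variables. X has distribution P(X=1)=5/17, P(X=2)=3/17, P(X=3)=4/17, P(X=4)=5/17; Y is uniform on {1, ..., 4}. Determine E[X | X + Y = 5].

43/17

P(X + Y = 5) = 1/4.
Summing X·P(x,y) over outcomes with X + Y = 5 gives 43/68.
E[X | X + Y = 5] = (43/68) / (1/4) = 43/17.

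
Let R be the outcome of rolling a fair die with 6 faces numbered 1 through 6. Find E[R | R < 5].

5/2

Given R < 5, R is equally likely to be any of {1, 2, 3, 4}.
E[R | R < 5] = (1 + 2 + 3 + 4) / 4 = 5/2.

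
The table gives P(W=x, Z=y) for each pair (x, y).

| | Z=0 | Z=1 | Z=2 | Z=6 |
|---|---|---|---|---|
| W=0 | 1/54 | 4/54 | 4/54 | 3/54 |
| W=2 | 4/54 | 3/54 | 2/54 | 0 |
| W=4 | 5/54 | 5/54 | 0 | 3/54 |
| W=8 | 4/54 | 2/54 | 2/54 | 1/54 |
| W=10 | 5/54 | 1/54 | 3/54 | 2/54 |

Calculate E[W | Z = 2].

50/11

P(Z = 2) = 11/54.
Summing W·P(W=x,Z=y) over the conditioning event gives 25/27.
E[W | Z = 2] = (25/27) / (11/54) = 50/11.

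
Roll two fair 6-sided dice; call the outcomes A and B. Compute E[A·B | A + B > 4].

71/5

P(A + B > 4) = 5/6.
Summing AB·P(x,y) over outcomes with A + B > 4 gives 71/6.
E[A·B | A + B > 4] = (71/6) / (5/6) = 71/5.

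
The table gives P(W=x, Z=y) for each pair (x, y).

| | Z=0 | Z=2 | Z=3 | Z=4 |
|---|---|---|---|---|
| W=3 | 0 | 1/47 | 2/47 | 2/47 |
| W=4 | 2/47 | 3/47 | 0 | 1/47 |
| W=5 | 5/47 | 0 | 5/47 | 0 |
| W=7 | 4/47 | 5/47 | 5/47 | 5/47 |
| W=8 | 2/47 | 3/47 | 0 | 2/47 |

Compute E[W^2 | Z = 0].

P(Z = 0) = 13/47.
Σ W^2·P over the event = 16·(2/47) + 25·(5/47) + 49·(4/47) + 64·(2/47) = 481/47.
E[W^2 | Z = 0] = (481/47) / (13/47) = 37.

37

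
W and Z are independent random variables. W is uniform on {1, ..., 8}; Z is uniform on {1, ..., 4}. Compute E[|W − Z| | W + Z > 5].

P(W + Z > 5) = 11/16.
Summing |W−Z|·P(x,y) over outcomes with W + Z > 5 gives 35/16.
E[|W − Z| | W + Z > 5] = (35/16) / (11/16) = 35/11.

35/11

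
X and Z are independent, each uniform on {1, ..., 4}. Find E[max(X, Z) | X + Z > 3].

P(X + Z > 3) = 13/16.
Summing max(X,Z)·P(x,y) over outcomes with X + Z > 3 gives 45/16.
E[max(X, Z) | X + Z > 3] = (45/16) / (13/16) = 45/13.

45/13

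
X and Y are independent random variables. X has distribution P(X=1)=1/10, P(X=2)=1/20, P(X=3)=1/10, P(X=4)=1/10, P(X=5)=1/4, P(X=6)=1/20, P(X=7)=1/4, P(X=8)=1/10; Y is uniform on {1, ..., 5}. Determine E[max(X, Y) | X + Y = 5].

25/7

P(X + Y = 5) = 7/100.
Summing max(X,Y)·P(x,y) over outcomes with X + Y = 5 gives 1/4.
E[max(X, Y) | X + Y = 5] = (1/4) / (7/100) = 25/7.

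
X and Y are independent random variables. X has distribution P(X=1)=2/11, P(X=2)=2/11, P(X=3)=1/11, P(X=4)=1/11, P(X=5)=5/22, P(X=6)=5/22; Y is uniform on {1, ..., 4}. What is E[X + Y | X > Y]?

193/27

P(X > Y) = 27/44.
Summing (X+Y)·P(x,y) over outcomes with X > Y gives 193/44.
E[X + Y | X > Y] = (193/44) / (27/44) = 193/27.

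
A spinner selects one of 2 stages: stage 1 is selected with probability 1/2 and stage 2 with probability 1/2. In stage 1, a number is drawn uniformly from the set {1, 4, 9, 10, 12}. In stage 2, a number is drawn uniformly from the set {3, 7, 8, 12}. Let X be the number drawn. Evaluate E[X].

147/20

E[X | stage 1] = (1+4+9+10+12)/5 = 36/5.
E[X | stage 2] = (3+7+8+12)/4 = 15/2.
E[X] = (1/2)·(36/5) + (1/2)·(15/2) = 147/20.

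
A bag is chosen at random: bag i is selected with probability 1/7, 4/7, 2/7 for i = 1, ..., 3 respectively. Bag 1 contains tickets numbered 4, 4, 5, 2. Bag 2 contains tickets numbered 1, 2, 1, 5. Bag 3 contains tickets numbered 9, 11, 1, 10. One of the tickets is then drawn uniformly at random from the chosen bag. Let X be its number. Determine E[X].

E[X | bag 1] = (4+4+5+2)/4 = 15/4.
E[X | bag 2] = (1+2+1+5)/4 = 9/4.
E[X | bag 3] = (9+11+1+10)/4 = 31/4.
E[X] = (1/7)·(15/4) + (4/7)·(9/4) + (2/7)·(31/4) = 113/28.

113/28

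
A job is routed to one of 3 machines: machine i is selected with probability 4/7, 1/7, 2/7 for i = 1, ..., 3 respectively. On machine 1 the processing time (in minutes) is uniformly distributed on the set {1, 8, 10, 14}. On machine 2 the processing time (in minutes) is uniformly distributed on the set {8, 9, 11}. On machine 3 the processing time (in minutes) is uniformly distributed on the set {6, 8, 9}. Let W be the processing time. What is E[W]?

E[W | machine 1] = (1+8+10+14)/4 = 33/4.
E[W | machine 2] = (8+9+11)/3 = 28/3.
E[W | machine 3] = (6+8+9)/3 = 23/3.
By the law of total expectation,
E[W] = (4/7)·(33/4) + (1/7)·(28/3) + (2/7)·(23/3) = 173/21.

173/21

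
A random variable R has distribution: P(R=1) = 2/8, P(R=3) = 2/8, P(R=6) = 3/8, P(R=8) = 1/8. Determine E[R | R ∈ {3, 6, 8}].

P(R ∈ {3, 6, 8}) = 3/4.
Σ over the event: 3·1/4 + 6·3/8 + 8·1/8 = 4.
E[R | R ∈ {3, 6, 8}] = (4) / (3/4) = 16/3.

16/3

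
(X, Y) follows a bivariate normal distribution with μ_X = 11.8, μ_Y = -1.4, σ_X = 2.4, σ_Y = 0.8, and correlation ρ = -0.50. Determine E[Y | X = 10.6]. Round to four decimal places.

The regression of Y on X has slope ρ·σ_Y/σ_X and passes through (μ_X, μ_Y).
E[Y | X=10.6] = -1.4 + (-0.50)·(0.8/2.4)·(10.6 − (11.8)) = -1.4 + (-0.16667)·(-1.2) = -1.2000.

-1.2000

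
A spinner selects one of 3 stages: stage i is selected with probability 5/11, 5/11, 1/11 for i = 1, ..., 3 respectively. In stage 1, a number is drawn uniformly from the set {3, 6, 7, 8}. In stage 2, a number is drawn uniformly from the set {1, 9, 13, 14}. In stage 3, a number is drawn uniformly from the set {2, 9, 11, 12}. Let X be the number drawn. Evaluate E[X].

339/44

E[X | stage 1] = (3+6+7+8)/4 = 6.
E[X | stage 2] = (1+9+13+14)/4 = 37/4.
E[X | stage 3] = (2+9+11+12)/4 = 17/2.
E[X] = (5/11)·(6) + (5/11)·(37/4) + (1/11)·(17/2) = 339/44.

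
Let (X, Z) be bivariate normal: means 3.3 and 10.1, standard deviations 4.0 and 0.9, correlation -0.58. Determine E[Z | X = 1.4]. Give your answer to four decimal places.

For a bivariate normal, E[Z | X=x] = μ_Z + ρ·(σ_Z/σ_X)·(x − μ_X).
E[Z | X=1.4] = 10.1 + (-0.58)·(0.9/4.0)·(1.4 − (3.3)) = 10.1 + (-0.1305)·(-1.9) = 10.3480.

10.3480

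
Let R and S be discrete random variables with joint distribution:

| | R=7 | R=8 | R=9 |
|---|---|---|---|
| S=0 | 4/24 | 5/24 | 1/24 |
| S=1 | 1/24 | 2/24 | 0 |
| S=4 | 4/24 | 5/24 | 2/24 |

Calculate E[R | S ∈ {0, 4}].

P(S ∈ {0, 4}) = 7/8.
Σ R·P over the event = 7·(4/24) + 7·(4/24) + 8·(5/24) + 8·(5/24) + 9·(1/24) + 9·(2/24) = 163/24.
E[R | S ∈ {0, 4}] = (163/24) / (7/8) = 163/21.

163/21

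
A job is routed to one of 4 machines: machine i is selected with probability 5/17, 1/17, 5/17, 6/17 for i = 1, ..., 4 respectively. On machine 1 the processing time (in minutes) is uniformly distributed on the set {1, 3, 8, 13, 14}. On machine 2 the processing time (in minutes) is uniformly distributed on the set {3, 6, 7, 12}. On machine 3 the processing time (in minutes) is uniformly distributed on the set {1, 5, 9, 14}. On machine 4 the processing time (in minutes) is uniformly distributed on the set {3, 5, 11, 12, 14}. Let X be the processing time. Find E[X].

E[X | machine 1] = (1+3+8+13+14)/5 = 39/5.
E[X | machine 2] = (3+6+7+12)/4 = 7.
E[X | machine 3] = (1+5+9+14)/4 = 29/4.
E[X | machine 4] = (3+5+11+12+14)/5 = 9.
By the law of total expectation,
E[X] = (5/17)·(39/5) + (1/17)·(7) + (5/17)·(29/4) + (6/17)·(9) = 545/68.

545/68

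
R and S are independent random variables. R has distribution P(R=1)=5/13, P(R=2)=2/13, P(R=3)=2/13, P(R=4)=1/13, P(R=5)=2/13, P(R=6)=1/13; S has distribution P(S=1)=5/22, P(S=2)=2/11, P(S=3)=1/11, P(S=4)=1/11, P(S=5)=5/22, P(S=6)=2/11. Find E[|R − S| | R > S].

P(R > S) = 83/286.
Summing |R−S|·P(x,y) over outcomes with R > S gives 15/22.
E[|R − S| | R > S] = (15/22) / (83/286) = 195/83.

195/83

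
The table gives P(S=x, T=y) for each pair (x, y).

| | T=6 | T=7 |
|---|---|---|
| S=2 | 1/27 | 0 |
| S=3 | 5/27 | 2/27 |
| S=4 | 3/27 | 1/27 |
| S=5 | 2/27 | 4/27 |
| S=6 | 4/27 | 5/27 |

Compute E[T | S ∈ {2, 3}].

P(S ∈ {2, 3}) = 8/27.
Summing T·P(S=x,T=y) over the conditioning event gives 50/27.
E[T | S ∈ {2, 3}] = (50/27) / (8/27) = 25/4.

25/4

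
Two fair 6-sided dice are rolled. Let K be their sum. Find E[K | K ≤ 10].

218/33

P(K ≤ 10) = 11/12.
E[K | K ≤ 10] = (109/18) / (11/12) = 218/33.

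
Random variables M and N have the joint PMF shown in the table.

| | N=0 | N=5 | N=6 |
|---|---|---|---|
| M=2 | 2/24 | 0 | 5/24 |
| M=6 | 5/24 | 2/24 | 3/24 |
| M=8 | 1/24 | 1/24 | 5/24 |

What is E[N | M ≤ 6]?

58/17

P(M ≤ 6) = 17/24.
Σ N·P over the event = 0·(2/24) + 6·(5/24) + 0·(5/24) + 5·(2/24) + 6·(3/24) = 29/12.
E[N | M ≤ 6] = (29/12) / (17/24) = 58/17.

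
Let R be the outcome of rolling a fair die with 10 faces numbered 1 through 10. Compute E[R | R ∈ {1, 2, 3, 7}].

13/4

P(R ∈ {1, 2, 3, 7}) = 2/5.
Σ over the event: 1·1/10 + 2·1/10 + 3·1/10 + 7·1/10 = 13/10.
E[R | R ∈ {1, 2, 3, 7}] = (13/10) / (2/5) = 13/4.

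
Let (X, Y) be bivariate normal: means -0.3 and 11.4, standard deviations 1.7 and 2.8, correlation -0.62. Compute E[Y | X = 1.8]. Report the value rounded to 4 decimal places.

9.2555

E[Y | X=x] = μ_Y + ρ(σ_Y/σ_X)(x − μ_X) for jointly normal variables.
E[Y | X=1.8] = 11.4 + (-0.62)·(2.8/1.7)·(1.8 − (-0.3)) = 11.4 + (-1.0212)·(2.1) = 9.2555.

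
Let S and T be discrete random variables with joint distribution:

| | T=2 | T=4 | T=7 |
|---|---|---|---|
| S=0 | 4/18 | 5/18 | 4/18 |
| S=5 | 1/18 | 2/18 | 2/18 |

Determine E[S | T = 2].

1

P(T = 2) = 5/18.
Summing S·P(S=x,T=y) over the conditioning event gives 5/18.
E[S | T = 2] = (5/18) / (5/18) = 1.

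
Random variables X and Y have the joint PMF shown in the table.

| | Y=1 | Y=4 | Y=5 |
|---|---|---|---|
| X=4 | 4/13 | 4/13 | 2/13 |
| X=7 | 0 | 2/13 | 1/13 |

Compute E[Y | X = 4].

3

P(X = 4) = 10/13.
Σ Y·P over the event = 1·(4/13) + 4·(4/13) + 5·(2/13) = 30/13.
E[Y | X = 4] = (30/13) / (10/13) = 3.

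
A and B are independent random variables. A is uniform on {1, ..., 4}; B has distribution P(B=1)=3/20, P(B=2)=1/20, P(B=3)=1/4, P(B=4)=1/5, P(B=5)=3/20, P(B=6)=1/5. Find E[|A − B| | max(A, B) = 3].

P(max(A, B) = 3) = 19/80.
Summing |A−B|·P(x,y) over outcomes with max(A, B) = 3 gives 11/40.
E[|A − B| | max(A, B) = 3] = (11/40) / (19/80) = 22/19.

22/19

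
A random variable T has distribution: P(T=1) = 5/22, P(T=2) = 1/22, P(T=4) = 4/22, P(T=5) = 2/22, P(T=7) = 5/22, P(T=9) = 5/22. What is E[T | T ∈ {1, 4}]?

7/3

P(T ∈ {1, 4}) = 9/22.
Σ over the event: 1·5/22 + 4·2/11 = 21/22.
E[T | T ∈ {1, 4}] = (21/22) / (9/22) = 7/3.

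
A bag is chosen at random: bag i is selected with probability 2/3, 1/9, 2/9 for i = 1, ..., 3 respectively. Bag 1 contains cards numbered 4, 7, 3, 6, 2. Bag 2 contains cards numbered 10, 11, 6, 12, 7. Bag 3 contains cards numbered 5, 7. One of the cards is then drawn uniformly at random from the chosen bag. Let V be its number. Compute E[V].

E[V | bag 1] = (4+7+3+6+2)/5 = 22/5.
E[V | bag 2] = (10+11+6+12+7)/5 = 46/5.
E[V | bag 3] = (5+7)/2 = 6.
By the law of total expectation,
E[V] = (2/3)·(22/5) + (1/9)·(46/5) + (2/9)·(6) = 238/45.

238/45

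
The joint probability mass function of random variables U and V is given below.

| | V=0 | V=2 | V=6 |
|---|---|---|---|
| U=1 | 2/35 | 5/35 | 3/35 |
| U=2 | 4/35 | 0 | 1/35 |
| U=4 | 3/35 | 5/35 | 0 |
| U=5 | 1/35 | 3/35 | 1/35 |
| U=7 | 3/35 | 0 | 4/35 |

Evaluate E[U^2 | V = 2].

160/13

P(V = 2) = 13/35.
Σ U^2·P over the event = 1·(5/35) + 16·(5/35) + 25·(3/35) = 32/7.
E[U^2 | V = 2] = (32/7) / (13/35) = 160/13.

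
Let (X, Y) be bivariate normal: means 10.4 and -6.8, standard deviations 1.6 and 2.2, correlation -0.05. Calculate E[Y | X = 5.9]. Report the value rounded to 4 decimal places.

The regression of Y on X has slope ρ·σ_Y/σ_X and passes through (μ_X, μ_Y).
E[Y | X=5.9] = -6.8 + (-0.05)·(2.2/1.6)·(5.9 − (10.4)) = -6.8 + (-0.06875)·(-4.5) = -6.4906.

-6.4906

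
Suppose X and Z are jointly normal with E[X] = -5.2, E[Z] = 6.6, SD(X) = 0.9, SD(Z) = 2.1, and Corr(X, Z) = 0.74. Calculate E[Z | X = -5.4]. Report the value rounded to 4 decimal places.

E[Z | X=x] = μ_Z + ρ(σ_Z/σ_X)(x − μ_X) for jointly normal variables.
E[Z | X=-5.4] = 6.6 + (0.74)·(2.1/0.9)·(-5.4 − (-5.2)) = 6.6 + (1.7267)·(-0.2) = 6.2547.

6.2547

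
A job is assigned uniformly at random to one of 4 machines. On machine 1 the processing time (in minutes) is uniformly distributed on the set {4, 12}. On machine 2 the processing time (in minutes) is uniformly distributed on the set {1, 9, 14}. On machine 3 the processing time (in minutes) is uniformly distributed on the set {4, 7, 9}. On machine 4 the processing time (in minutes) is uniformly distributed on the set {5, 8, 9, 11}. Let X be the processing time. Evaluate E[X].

371/48

E[X | machine 1] = (4+12)/2 = 8.
E[X | machine 2] = (1+9+14)/3 = 8.
E[X | machine 3] = (4+7+9)/3 = 20/3.
E[X | machine 4] = (5+8+9+11)/4 = 33/4.
E[X] = (1/4)·(8) + (1/4)·(8) + (1/4)·(20/3) + (1/4)·(33/4) = 371/48.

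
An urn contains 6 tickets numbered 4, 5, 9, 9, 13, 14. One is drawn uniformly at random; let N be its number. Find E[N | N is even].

P(N is even) = 1/3.
Σ over the event: 4·1/6 + 14·1/6 = 3.
E[N | N is even] = (3) / (1/3) = 9.

9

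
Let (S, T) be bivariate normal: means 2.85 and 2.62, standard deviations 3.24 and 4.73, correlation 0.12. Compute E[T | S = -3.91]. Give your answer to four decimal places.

E[T | S=x] = μ_T + ρ(σ_T/σ_S)(x − μ_S) for jointly normal variables.
E[T | S=-3.91] = 2.62 + (0.12)·(4.73/3.24)·(-3.91 − (2.85)) = 2.62 + (0.17519)·(-6.76) = 1.4357.

1.4357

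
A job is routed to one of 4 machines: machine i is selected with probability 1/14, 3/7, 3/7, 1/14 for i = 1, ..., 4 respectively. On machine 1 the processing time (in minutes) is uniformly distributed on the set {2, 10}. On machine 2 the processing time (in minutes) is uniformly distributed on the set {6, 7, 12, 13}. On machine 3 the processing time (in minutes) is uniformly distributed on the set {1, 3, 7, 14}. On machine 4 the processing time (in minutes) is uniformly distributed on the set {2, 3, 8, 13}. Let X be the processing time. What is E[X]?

107/14

E[X | machine 1] = (2+10)/2 = 6.
E[X | machine 2] = (6+7+12+13)/4 = 19/2.
E[X | machine 3] = (1+3+7+14)/4 = 25/4.
E[X | machine 4] = (2+3+8+13)/4 = 13/2.
By the law of total expectation,
E[X] = (1/14)·(6) + (3/7)·(19/2) + (3/7)·(25/4) + (1/14)·(13/2) = 107/14.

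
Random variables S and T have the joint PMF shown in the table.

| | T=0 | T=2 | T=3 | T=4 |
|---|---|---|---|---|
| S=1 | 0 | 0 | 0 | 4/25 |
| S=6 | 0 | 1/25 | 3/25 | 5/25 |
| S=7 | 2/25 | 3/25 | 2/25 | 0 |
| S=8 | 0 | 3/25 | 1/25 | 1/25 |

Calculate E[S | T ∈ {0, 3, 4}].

16/3

P(T ∈ {0, 3, 4}) = 18/25.
Summing S·P(S=x,T=y) over the conditioning event gives 96/25.
E[S | T ∈ {0, 3, 4}] = (96/25) / (18/25) = 16/3.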